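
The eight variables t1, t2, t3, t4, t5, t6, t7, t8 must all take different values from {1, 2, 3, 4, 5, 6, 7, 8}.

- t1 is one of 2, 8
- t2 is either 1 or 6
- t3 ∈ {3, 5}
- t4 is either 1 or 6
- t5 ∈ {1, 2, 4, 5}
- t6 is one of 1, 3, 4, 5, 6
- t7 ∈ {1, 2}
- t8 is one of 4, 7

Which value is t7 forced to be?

The 8 variables draw from only 8 values {1, 2, 3, 4, 5, 6, 7, 8}, so each is used; only t8 can be 7, hence t8 = 7.
The 7 still-open variables draw from only 7 values {1, 2, 3, 4, 5, 6, 8}, so each is used; only t1 can be 8, hence t1 = 8.
The 2 variables t2 and t4 are confined to {1, 6}, which locks those values in; drop them from t5, t6, t7.
So t7 = 2.

2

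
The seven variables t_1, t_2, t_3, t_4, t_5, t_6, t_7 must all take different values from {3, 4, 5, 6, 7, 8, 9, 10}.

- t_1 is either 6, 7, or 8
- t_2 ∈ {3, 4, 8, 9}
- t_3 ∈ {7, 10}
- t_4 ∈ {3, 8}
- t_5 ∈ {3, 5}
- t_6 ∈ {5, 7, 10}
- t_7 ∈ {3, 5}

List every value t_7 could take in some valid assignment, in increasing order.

t_5 and t_7 between them cover only {3, 5} — a naked pair. Remove those values from t_2, t_4, t_6.
t_4 has just one choice, so t_4 = 8. So t_1, t_2 can't be 8.
The 2 variables t_3 and t_6 are confined to {7, 10}, which locks those values in; drop them from t_1.
t_1 has just one choice, so t_1 = 6.
No further eliminations apply; t_7 can still be any of 3, 5.

3, 5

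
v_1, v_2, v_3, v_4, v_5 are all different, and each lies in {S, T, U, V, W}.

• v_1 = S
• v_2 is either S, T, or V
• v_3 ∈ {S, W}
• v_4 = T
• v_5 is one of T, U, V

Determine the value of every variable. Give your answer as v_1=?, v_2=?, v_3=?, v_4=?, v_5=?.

v_1=S, v_2=V, v_3=W, v_4=T, v_5=U

v_1 must be S (only option left). Eliminate S elsewhere: v_2, v_3.
v_3 has just one choice, so v_3 = W.
v_4 has just one choice, so v_4 = T. Remove T from v_2, v_5.
v_2 must be V (only option left). So v_5 can't be V.
That leaves v_5 = U.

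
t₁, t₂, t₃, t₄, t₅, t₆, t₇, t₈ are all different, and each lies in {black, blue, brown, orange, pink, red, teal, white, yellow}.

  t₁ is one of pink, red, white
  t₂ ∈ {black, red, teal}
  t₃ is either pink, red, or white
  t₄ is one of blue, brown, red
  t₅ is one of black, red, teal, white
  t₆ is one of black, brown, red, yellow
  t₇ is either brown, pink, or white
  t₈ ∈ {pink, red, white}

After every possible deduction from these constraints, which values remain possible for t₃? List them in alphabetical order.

The 8 variables together cover exactly {black, blue, brown, pink, red, teal, white, yellow} — 8 values for 8 variables — and blue appears only in t₄'s list, so t₄ = blue.
The 7 still-open variables draw from only 7 values {black, brown, pink, red, teal, white, yellow}, so each is used; only t₆ can be yellow, hence t₆ = yellow.
The 6 still-open variables draw from only 6 values {black, brown, pink, red, teal, white}, so each is used; only t₇ can be brown, hence t₇ = brown.
The 3 variables t₁, t₃, t₈ are confined to {pink, red, white}, which locks those values in; drop them from t₂, t₅.
No further eliminations apply; t₃ can still be any of pink, red, white.

pink, red, white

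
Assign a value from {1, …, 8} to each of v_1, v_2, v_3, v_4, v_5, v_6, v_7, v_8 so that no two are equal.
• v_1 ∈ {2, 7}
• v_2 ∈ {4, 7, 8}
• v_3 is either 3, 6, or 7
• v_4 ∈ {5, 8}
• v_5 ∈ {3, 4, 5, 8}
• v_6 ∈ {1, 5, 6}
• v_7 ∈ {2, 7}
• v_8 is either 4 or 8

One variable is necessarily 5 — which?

v_4

The 8 variables draw from only 8 values {1, 2, 3, 4, 5, 6, 7, 8}, so each is used; only v_6 can be 1, hence v_6 = 1.
The 7 still-open variables draw from only 7 values {2, 3, 4, 5, 6, 7, 8}, so each is used; only v_3 can be 6, hence v_3 = 6.
The 6 still-open variables draw from only 6 values {2, 3, 4, 5, 7, 8}, so each is used; only v_5 can be 3, hence v_5 = 3.
The 5 still-open variables together cover exactly {2, 4, 5, 7, 8} — 5 values for 5 variables — and 5 appears only in v_4's list, so v_4 = 5.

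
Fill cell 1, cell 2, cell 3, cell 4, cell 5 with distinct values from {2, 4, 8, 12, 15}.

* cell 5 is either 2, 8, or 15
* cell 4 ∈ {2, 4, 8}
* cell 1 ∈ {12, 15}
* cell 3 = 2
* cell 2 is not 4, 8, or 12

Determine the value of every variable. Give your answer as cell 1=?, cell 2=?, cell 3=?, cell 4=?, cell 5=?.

cell 3's domain is down to {2}, so cell 3 = 2. Remove 2 from cell 2, cell 4, cell 5.
That leaves cell 2 = 15. Strike 15 from cell 1, cell 5.
That leaves cell 5 = 8. So cell 4 can't be 8.
cell 1 has just one choice, so cell 1 = 12.
cell 4 must be 4 (only option left).

cell 1=12, cell 2=15, cell 3=2, cell 4=4, cell 5=8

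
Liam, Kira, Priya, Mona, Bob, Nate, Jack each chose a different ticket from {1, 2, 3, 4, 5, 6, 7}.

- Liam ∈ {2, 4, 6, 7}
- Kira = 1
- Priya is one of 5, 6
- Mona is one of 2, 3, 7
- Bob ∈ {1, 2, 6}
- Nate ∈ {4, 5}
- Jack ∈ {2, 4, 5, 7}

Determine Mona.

Kira's domain is down to {1}, so Kira = 1. Strike 1 from Bob.
The 6 still-open variables together cover exactly {2, 3, 4, 5, 6, 7} — 6 values for 6 variables — and 3 appears only in Mona's list, so Mona = 3.

3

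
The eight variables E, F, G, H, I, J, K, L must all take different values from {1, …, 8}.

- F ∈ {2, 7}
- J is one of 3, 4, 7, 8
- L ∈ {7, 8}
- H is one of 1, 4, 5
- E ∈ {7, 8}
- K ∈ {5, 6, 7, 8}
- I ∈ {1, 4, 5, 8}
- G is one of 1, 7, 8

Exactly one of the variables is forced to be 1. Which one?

The 8 variables draw from only 8 values {1, 2, 3, 4, 5, 6, 7, 8}, so each is used; only F can be 2, hence F = 2.
The 7 still-open variables draw from only 7 values {1, 3, 4, 5, 6, 7, 8}, so each is used; only J can be 3, hence J = 3.
The 6 still-open variables draw from only 6 values {1, 4, 5, 6, 7, 8}, so each is used; only K can be 6, hence K = 6.
E and L between them cover only {7, 8} — a naked pair. Remove those values from G, I.
So 1 goes to G.

G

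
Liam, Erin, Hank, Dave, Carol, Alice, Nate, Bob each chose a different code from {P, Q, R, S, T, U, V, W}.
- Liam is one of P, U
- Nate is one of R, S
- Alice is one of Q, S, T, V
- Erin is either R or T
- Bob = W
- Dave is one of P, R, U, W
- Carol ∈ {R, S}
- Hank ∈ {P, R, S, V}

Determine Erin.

Bob has just one choice, so Bob = W. Strike W from Dave.
The 7 still-open variables draw from only 7 values {P, Q, R, S, T, U, V}, so each is used; only Alice can be Q, hence Alice = Q.
The 6 still-open variables draw from only 6 values {P, R, S, T, U, V}, so each is used; only Erin can be T, hence Erin = T.

T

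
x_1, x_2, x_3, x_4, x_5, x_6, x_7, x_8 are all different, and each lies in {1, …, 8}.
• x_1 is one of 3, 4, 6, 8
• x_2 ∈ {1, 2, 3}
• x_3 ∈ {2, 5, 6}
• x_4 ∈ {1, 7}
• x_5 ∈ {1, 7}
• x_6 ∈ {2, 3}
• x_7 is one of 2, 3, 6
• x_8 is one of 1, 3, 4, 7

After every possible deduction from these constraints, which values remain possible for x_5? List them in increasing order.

The 8 variables draw from only 8 values {1, 2, 3, 4, 5, 6, 7, 8}, so each is used; only x_3 can be 5, hence x_3 = 5.
Among the 7 still-open variables, 8 fits only x_1 (and all 7 values in {1, 2, 3, 4, 6, 7, 8} must be used), so x_1 = 8.
The 6 still-open variables together cover exactly {1, 2, 3, 4, 6, 7} — 6 values for 6 variables — and 4 appears only in x_8's list, so x_8 = 4.
Among the 5 still-open variables, 6 fits only x_7 (and all 5 values in {1, 2, 3, 6, 7} must be used), so x_7 = 6.
The 2 variables x_4 and x_5 are confined to {1, 7}, which locks those values in; drop them from x_2.
No further eliminations apply; x_5 can still be any of 1, 7.

1, 7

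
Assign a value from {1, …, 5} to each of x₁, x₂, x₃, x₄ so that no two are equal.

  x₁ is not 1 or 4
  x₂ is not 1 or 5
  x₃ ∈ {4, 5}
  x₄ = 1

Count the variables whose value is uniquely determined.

x₄ must be 1 (only option left).
Determined: x₄=1. The other variables each still have more than one consistent value. That makes 1.

1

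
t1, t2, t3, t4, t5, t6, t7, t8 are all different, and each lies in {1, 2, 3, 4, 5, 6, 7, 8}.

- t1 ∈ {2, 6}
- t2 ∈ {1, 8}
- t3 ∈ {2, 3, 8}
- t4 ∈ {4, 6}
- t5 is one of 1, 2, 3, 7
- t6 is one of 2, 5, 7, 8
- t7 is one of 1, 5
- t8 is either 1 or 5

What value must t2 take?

The 8 variables draw from only 8 values {1, 2, 3, 4, 5, 6, 7, 8}, so each is used; only t4 can be 4, hence t4 = 4.
The 7 still-open variables draw from only 7 values {1, 2, 3, 5, 6, 7, 8}, so each is used; only t1 can be 6, hence t1 = 6.
t7 and t8 share exactly the 2 values {1, 5}; by pigeonhole those values go to them, so strike 1, 5 from t2, t5, t6.
So t2 = 8.

8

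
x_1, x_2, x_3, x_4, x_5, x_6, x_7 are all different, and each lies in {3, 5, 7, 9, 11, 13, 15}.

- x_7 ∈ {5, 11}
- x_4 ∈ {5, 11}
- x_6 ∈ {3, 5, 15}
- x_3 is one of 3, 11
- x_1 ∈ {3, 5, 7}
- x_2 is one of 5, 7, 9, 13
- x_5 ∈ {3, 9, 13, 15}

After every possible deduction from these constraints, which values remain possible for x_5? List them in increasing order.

The 2 variables x_4 and x_7 are confined to {5, 11}, which locks those values in; drop them from x_1, x_2, x_3, x_6.
x_3 must be 3 (only option left). Remove 3 from x_1, x_5, x_6.
x_6 has just one choice, so x_6 = 15. Remove 15 from x_5.
x_1 must be 7 (only option left). Eliminate 7 elsewhere: x_2.
No further eliminations apply; x_5 can still be any of 9, 13.

9, 13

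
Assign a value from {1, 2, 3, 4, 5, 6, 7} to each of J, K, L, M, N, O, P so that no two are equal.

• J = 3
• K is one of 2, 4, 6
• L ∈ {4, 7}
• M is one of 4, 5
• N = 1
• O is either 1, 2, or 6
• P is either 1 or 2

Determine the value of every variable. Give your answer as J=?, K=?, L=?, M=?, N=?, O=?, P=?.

J must be 3 (only option left).
N has just one choice, so N = 1. So O, P can't be 1.
P's domain is down to {2}, so P = 2. Eliminate 2 elsewhere: K, O.
O has just one choice, so O = 6. Eliminate 6 elsewhere: K.
That leaves K = 4. Eliminate 4 elsewhere: L, M.
That leaves L = 7.
M must be 5 (only option left).

J=3, K=4, L=7, M=5, N=1, O=6, P=2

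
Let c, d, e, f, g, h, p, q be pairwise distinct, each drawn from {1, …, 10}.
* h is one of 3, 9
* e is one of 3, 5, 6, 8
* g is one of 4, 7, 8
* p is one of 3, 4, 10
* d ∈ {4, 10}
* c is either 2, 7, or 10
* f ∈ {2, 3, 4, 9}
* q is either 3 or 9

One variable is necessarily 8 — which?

The 2 variables h and q are confined to {3, 9}, which locks those values in; drop them from e, f, p.
d and p between them cover only {4, 10} — a naked pair. Remove those values from c, f, g.
f has just one choice, so f = 2. So c can't be 2.
c has just one choice, so c = 7. So g can't be 7.
So 8 goes to g.

g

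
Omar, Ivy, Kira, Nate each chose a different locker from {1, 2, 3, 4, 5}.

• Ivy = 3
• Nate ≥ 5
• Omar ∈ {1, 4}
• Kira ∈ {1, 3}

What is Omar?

4

Ivy's domain is down to {3}, so Ivy = 3. Strike 3 from Kira.
Kira must be 1 (only option left). So Omar can't be 1.
So Omar = 4.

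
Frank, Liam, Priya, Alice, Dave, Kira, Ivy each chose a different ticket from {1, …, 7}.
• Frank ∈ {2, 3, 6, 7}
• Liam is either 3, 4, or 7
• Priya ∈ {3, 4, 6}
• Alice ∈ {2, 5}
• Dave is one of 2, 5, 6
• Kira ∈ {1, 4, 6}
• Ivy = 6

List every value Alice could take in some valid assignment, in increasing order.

2, 5

Ivy has just one choice, so Ivy = 6. Remove 6 from Frank, Priya, Dave, Kira.
The 6 still-open variables draw from only 6 values {1, 2, 3, 4, 5, 7}, so each is used; only Kira can be 1, hence Kira = 1.
Alice and Dave share exactly the 2 values {2, 5}; by pigeonhole those values go to them, so strike 2, 5 from Frank.
No further eliminations apply; Alice can still be any of 2, 5.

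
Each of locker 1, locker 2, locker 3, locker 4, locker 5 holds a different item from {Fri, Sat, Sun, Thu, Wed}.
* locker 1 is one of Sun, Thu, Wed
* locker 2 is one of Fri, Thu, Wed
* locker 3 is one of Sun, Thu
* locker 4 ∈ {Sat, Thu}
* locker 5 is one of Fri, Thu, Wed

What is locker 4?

The 5 variables together cover exactly {Fri, Sat, Sun, Thu, Wed} — 5 values for 5 variables — and Sat appears only in locker 4's list, so locker 4 = Sat.

Sat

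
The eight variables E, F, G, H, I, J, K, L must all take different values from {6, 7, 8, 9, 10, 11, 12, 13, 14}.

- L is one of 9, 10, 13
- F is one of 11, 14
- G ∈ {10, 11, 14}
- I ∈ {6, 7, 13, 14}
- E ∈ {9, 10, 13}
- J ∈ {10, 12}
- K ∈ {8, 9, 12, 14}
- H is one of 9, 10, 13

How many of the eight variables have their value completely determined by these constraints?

E, H, L between them cover only {9, 10, 13} — a naked triple. Remove those values from G, I, J, K.
J has just one choice, so J = 12. Strike 12 from K.
F and G between them cover only {11, 14} — a naked pair. Remove those values from I, K.
K's domain is down to {8}, so K = 8.
Determined: J=12, K=8. The other variables each still have more than one consistent value. That makes 2.

2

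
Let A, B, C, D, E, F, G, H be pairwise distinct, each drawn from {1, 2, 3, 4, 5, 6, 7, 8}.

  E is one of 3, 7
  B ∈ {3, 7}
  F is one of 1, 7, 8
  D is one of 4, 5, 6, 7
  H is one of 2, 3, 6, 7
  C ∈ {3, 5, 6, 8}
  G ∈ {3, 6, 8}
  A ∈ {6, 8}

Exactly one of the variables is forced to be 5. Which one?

The 8 variables together cover exactly {1, 2, 3, 4, 5, 6, 7, 8} — 8 values for 8 variables — and 1 appears only in F's list, so F = 1.
Among the 7 still-open variables, 2 fits only H (and all 7 values in {2, 3, 4, 5, 6, 7, 8} must be used), so H = 2.
The 6 still-open variables draw from only 6 values {3, 4, 5, 6, 7, 8}, so each is used; only D can be 4, hence D = 4.
The 5 still-open variables draw from only 5 values {3, 5, 6, 7, 8}, so each is used; only C can be 5, hence C = 5.

C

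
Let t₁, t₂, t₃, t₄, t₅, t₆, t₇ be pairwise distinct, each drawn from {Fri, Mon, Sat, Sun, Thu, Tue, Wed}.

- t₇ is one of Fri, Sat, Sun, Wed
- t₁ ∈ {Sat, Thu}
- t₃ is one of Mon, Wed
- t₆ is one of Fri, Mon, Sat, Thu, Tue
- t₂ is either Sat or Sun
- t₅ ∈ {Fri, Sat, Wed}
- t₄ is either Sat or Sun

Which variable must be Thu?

The 7 variables together cover exactly {Fri, Mon, Sat, Sun, Thu, Tue, Wed} — 7 values for 7 variables — and Tue appears only in t₆'s list, so t₆ = Tue.
Among the 6 still-open variables, Mon fits only t₃ (and all 6 values in {Fri, Mon, Sat, Sun, Thu, Wed} must be used), so t₃ = Mon.
Among the 5 still-open variables, Thu fits only t₁ (and all 5 values in {Fri, Sat, Sun, Thu, Wed} must be used), so t₁ = Thu.

t₁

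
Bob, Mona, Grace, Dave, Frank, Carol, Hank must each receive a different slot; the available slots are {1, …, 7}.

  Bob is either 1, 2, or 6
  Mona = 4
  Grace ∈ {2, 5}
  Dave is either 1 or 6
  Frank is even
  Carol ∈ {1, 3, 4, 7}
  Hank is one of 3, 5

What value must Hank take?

3

Mona's domain is down to {4}, so Mona = 4. Strike 4 from Frank, Carol.
The 6 still-open variables draw from only 6 values {1, 2, 3, 5, 6, 7}, so each is used; only Carol can be 7, hence Carol = 7.
The 5 still-open variables draw from only 5 values {1, 2, 3, 5, 6}, so each is used; only Hank can be 3, hence Hank = 3.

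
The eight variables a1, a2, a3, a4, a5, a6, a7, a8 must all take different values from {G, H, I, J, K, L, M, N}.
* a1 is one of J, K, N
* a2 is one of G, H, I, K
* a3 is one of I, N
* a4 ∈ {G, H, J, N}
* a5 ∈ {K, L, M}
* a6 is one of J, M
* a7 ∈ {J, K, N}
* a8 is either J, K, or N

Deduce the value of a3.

I

The 8 variables together cover exactly {G, H, I, J, K, L, M, N} — 8 values for 8 variables — and L appears only in a5's list, so a5 = L.
The 7 still-open variables together cover exactly {G, H, I, J, K, M, N} — 7 values for 7 variables — and M appears only in a6's list, so a6 = M.
a1, a7, a8 share exactly the 3 values {J, K, N}; by pigeonhole those values go to them, so strike J, K, N from a2, a3, a4.
So a3 = I.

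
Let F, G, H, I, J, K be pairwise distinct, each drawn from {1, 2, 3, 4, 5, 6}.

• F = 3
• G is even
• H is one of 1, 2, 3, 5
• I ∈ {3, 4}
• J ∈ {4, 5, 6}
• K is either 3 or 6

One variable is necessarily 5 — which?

J

F has just one choice, so F = 3. Eliminate 3 elsewhere: H, I, K.
I must be 4 (only option left). Remove 4 from G, J.
K must be 6 (only option left). So G, J can't be 6.
So 5 goes to J.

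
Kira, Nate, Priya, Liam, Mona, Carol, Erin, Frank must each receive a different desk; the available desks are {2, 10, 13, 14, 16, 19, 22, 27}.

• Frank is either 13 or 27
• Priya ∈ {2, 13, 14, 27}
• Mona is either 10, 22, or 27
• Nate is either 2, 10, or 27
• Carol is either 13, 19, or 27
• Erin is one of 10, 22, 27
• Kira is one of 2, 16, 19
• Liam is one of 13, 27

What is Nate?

2

The 8 variables draw from only 8 values {2, 10, 13, 14, 16, 19, 22, 27}, so each is used; only Priya can be 14, hence Priya = 14.
Among the 7 still-open variables, 16 fits only Kira (and all 7 values in {2, 10, 13, 16, 19, 22, 27} must be used), so Kira = 16.
The 6 still-open variables together cover exactly {2, 10, 13, 19, 22, 27} — 6 values for 6 variables — and 2 appears only in Nate's list, so Nate = 2.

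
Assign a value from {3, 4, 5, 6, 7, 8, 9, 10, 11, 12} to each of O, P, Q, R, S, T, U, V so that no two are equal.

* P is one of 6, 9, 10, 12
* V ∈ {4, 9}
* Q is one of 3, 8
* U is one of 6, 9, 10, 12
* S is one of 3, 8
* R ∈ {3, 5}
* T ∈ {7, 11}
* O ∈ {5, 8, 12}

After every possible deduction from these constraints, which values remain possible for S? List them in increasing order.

3, 8

Q and S share exactly the 2 values {3, 8}; by pigeonhole those values go to them, so strike 3, 8 from O, R.
R's domain is down to {5}, so R = 5. Remove 5 from O.
That leaves O = 12. Strike 12 from P, U.
No further eliminations apply; S can still be any of 3, 8.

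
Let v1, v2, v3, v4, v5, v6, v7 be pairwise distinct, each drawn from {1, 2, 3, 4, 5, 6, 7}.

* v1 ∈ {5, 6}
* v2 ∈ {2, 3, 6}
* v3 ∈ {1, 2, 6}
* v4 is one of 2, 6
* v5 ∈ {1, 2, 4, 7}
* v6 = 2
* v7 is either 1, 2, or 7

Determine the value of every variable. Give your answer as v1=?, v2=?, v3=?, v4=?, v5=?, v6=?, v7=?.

v1=5, v2=3, v3=1, v4=6, v5=4, v6=2, v7=7

v6 must be 2 (only option left). Remove 2 from v2, v3, v4, v5, v7.
v4 has just one choice, so v4 = 6. Remove 6 from v1, v2, v3.
v1 has just one choice, so v1 = 5.
v2 has just one choice, so v2 = 3.
v3 has just one choice, so v3 = 1. Eliminate 1 elsewhere: v5, v7.
v7's domain is down to {7}, so v7 = 7. Eliminate 7 elsewhere: v5.
v5 has just one choice, so v5 = 4.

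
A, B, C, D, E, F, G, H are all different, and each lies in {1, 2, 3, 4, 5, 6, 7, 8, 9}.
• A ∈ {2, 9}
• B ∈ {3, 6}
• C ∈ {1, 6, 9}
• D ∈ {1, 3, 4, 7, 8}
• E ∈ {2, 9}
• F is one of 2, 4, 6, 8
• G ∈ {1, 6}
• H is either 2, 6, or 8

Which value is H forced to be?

8

Among the 8 variables, 7 fits only D (and all 8 values in {1, 2, 3, 4, 6, 7, 8, 9} must be used), so D = 7.
The 7 still-open variables draw from only 7 values {1, 2, 3, 4, 6, 8, 9}, so each is used; only B can be 3, hence B = 3.
The 6 still-open variables draw from only 6 values {1, 2, 4, 6, 8, 9}, so each is used; only F can be 4, hence F = 4.
The 5 still-open variables together cover exactly {1, 2, 6, 8, 9} — 5 values for 5 variables — and 8 appears only in H's list, so H = 8.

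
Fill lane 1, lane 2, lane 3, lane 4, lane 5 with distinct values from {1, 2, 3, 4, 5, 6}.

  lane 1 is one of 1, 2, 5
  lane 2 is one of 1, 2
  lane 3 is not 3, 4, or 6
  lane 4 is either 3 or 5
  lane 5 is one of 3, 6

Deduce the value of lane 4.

The 5 variables together cover exactly {1, 2, 3, 5, 6} — 5 values for 5 variables — and 6 appears only in lane 5's list, so lane 5 = 6.
Among the 4 still-open variables, 3 fits only lane 4 (and all 4 values in {1, 2, 3, 5} must be used), so lane 4 = 3.

3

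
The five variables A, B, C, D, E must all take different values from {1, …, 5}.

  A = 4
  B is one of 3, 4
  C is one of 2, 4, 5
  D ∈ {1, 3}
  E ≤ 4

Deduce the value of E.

A must be 4 (only option left). Strike 4 from B, C, E.
B has just one choice, so B = 3. Remove 3 from D, E.
D must be 1 (only option left). Remove 1 from E.
So E = 2.

2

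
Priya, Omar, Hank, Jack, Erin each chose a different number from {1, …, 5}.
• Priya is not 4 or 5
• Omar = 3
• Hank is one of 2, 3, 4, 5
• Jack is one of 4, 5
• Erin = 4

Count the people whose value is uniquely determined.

5

Omar's domain is down to {3}, so Omar = 3. Eliminate 3 elsewhere: Priya, Hank.
Erin's domain is down to {4}, so Erin = 4. Eliminate 4 elsewhere: Hank, Jack.
Jack must be 5 (only option left). Remove 5 from Hank.
Hank's domain is down to {2}, so Hank = 2. Strike 2 from Priya.
Priya's domain is down to {1}, so Priya = 1.
Every person is fixed: Priya=1, Omar=3, Hank=2, Jack=5, Erin=4. That makes 5.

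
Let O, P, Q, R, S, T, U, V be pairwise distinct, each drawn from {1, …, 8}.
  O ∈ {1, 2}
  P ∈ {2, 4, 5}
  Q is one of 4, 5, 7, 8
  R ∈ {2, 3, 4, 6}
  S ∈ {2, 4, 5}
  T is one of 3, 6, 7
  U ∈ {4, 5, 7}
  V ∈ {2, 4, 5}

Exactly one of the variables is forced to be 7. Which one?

U

The 8 variables together cover exactly {1, 2, 3, 4, 5, 6, 7, 8} — 8 values for 8 variables — and 1 appears only in O's list, so O = 1.
Among the 7 still-open variables, 8 fits only Q (and all 7 values in {2, 3, 4, 5, 6, 7, 8} must be used), so Q = 8.
P, S, V share exactly the 3 values {2, 4, 5}; by pigeonhole those values go to them, so strike 2, 4, 5 from R, U.
So 7 goes to U.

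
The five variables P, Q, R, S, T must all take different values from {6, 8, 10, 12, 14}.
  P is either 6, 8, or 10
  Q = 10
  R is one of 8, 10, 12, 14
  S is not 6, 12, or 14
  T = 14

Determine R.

12

Q has just one choice, so Q = 10. So P, R, S can't be 10.
S has just one choice, so S = 8. So P, R can't be 8.
T has just one choice, so T = 14. So R can't be 14.
So R = 12.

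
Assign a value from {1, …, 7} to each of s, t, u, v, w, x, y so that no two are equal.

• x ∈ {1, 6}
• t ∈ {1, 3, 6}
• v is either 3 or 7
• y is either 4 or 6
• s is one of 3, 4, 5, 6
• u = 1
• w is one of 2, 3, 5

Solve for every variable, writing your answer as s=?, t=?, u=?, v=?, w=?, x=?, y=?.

u has just one choice, so u = 1. So t, x can't be 1.
x's domain is down to {6}, so x = 6. Remove 6 from s, t, y.
y's domain is down to {4}, so y = 4. Eliminate 4 elsewhere: s.
That leaves t = 3. So s, v, w can't be 3.
v's domain is down to {7}, so v = 7.
s's domain is down to {5}, so s = 5. Remove 5 from w.
That leaves w = 2.

s=5, t=3, u=1, v=7, w=2, x=6, y=4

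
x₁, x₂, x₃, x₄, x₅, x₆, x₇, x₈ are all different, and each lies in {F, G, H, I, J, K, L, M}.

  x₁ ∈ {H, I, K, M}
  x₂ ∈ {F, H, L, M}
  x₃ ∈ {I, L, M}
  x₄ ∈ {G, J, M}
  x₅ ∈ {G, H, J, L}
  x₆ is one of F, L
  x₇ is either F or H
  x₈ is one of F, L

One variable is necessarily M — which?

x₂

The 8 variables together cover exactly {F, G, H, I, J, K, L, M} — 8 values for 8 variables — and K appears only in x₁'s list, so x₁ = K.
The 7 still-open variables together cover exactly {F, G, H, I, J, L, M} — 7 values for 7 variables — and I appears only in x₃'s list, so x₃ = I.
x₆ and x₈ between them cover only {F, L} — a naked pair. Remove those values from x₂, x₅, x₇.
x₇ has just one choice, so x₇ = H. Strike H from x₂, x₅.
So M goes to x₂.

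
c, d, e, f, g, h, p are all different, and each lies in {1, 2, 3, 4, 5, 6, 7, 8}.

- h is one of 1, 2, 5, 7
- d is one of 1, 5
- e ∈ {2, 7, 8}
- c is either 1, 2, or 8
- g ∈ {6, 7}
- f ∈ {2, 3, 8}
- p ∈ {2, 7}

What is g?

6

The 7 variables together cover exactly {1, 2, 3, 5, 6, 7, 8} — 7 values for 7 variables — and 3 appears only in f's list, so f = 3.
Among the 6 still-open variables, 6 fits only g (and all 6 values in {1, 2, 5, 6, 7, 8} must be used), so g = 6.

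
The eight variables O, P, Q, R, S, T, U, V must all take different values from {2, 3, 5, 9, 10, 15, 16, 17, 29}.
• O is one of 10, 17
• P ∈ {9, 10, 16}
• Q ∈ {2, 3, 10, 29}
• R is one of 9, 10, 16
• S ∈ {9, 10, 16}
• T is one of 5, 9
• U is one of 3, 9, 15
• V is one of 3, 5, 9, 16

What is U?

The 3 variables P, R, S are confined to {9, 10, 16}, which locks those values in; drop them from O, Q, T, U, V.
O's domain is down to {17}, so O = 17.
T's domain is down to {5}, so T = 5. Strike 5 from V.
V must be 3 (only option left). So Q, U can't be 3.
So U = 15.

15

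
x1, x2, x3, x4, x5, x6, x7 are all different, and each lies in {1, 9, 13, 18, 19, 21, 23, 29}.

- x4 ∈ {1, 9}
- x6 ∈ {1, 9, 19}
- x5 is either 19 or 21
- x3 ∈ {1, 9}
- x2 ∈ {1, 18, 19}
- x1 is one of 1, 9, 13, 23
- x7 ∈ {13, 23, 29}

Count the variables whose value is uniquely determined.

3

x3 and x4 between them cover only {1, 9} — a naked pair. Remove those values from x1, x2, x6.
x6 has just one choice, so x6 = 19. Remove 19 from x2, x5.
x2 has just one choice, so x2 = 18.
x5 has just one choice, so x5 = 21.
Determined: x2=18, x5=21, x6=19. The other variables each still have more than one consistent value. That makes 3.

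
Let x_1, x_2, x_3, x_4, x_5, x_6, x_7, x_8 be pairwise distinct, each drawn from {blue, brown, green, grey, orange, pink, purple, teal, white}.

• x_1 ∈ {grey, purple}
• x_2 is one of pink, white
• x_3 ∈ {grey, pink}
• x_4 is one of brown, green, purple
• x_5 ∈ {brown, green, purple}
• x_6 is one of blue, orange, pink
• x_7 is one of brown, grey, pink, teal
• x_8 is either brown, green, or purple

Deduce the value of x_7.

teal

x_4, x_5, x_8 between them cover only {brown, green, purple} — a naked triple. Remove those values from x_1, x_7.
x_1 has just one choice, so x_1 = grey. Eliminate grey elsewhere: x_3, x_7.
x_3's domain is down to {pink}, so x_3 = pink. So x_2, x_6, x_7 can't be pink.
So x_7 = teal.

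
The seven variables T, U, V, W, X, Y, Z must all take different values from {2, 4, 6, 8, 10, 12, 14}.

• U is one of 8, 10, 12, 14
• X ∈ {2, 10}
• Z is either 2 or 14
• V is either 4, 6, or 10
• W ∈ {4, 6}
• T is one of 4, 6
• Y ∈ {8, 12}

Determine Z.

The 2 variables T and W are confined to {4, 6}, which locks those values in; drop them from V.
V must be 10 (only option left). Strike 10 from U, X.
X has just one choice, so X = 2. Eliminate 2 elsewhere: Z.
So Z = 14.

14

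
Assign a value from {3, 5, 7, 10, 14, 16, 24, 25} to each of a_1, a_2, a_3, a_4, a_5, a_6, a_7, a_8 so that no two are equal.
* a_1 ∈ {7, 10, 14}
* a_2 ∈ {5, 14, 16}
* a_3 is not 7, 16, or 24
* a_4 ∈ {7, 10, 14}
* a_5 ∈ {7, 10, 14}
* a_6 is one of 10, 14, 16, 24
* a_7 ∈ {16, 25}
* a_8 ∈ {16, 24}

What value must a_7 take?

25

Among the 8 variables, 3 fits only a_3 (and all 8 values in {3, 5, 7, 10, 14, 16, 24, 25} must be used), so a_3 = 3.
Among the 7 still-open variables, 5 fits only a_2 (and all 7 values in {5, 7, 10, 14, 16, 24, 25} must be used), so a_2 = 5.
The 6 still-open variables together cover exactly {7, 10, 14, 16, 24, 25} — 6 values for 6 variables — and 25 appears only in a_7's list, so a_7 = 25.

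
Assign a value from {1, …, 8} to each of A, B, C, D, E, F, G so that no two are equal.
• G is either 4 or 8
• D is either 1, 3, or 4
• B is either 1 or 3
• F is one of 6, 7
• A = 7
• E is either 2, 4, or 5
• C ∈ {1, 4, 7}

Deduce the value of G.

8

A must be 7 (only option left). Remove 7 from C, F.
That leaves F = 6.
B, C, D between them cover only {1, 3, 4} — a naked triple. Remove those values from E, G.
So G = 8.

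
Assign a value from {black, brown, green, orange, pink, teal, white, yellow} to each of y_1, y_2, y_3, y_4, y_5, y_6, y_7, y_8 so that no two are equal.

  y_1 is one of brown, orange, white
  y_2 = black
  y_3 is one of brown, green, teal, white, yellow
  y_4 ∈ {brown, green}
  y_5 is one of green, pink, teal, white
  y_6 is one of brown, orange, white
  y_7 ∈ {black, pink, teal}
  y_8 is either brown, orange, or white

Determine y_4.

green

y_2 has just one choice, so y_2 = black. Eliminate black elsewhere: y_7.
Among the 7 still-open variables, yellow fits only y_3 (and all 7 values in {brown, green, orange, pink, teal, white, yellow} must be used), so y_3 = yellow.
y_1, y_6, y_8 between them cover only {brown, orange, white} — a naked triple. Remove those values from y_4, y_5.
So y_4 = green.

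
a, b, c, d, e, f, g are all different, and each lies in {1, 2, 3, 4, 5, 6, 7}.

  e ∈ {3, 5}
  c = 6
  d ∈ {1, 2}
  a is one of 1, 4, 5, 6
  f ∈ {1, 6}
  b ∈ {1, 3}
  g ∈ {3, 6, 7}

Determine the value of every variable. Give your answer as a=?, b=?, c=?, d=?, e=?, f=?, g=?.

a=4, b=3, c=6, d=2, e=5, f=1, g=7

c's domain is down to {6}, so c = 6. Remove 6 from a, f, g.
f's domain is down to {1}, so f = 1. Eliminate 1 elsewhere: a, b, d.
b's domain is down to {3}, so b = 3. Strike 3 from e, g.
d's domain is down to {2}, so d = 2.
That leaves e = 5. Eliminate 5 elsewhere: a.
That leaves g = 7.
a must be 4 (only option left).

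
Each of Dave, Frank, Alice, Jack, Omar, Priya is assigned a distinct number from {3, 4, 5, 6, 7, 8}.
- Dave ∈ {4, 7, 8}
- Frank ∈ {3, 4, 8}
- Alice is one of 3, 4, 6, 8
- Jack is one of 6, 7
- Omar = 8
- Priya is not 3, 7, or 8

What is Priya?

Omar must be 8 (only option left). Remove 8 from Dave, Frank, Alice.
The 5 still-open variables together cover exactly {3, 4, 5, 6, 7} — 5 values for 5 variables — and 5 appears only in Priya's list, so Priya = 5.

5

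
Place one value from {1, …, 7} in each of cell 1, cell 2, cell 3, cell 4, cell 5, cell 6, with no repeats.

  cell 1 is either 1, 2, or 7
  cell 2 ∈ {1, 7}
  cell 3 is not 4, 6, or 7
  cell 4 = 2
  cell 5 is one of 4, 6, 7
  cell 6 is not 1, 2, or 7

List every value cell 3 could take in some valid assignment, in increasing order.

3, 5

cell 4 has just one choice, so cell 4 = 2. So cell 1, cell 3 can't be 2.
cell 1 and cell 2 share exactly the 2 values {1, 7}; by pigeonhole those values go to them, so strike 1, 7 from cell 3, cell 5.
No further eliminations apply; cell 3 can still be any of 3, 5.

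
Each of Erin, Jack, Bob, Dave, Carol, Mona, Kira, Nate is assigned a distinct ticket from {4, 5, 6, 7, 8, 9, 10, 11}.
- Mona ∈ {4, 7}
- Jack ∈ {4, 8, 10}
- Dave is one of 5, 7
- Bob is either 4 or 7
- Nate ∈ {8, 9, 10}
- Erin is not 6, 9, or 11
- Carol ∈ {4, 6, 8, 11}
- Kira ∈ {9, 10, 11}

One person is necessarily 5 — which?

Dave

Among the 8 variables, 6 fits only Carol (and all 8 values in {4, 5, 6, 7, 8, 9, 10, 11} must be used), so Carol = 6.
Among the 7 still-open variables, 11 fits only Kira (and all 7 values in {4, 5, 7, 8, 9, 10, 11} must be used), so Kira = 11.
Among the 6 still-open variables, 9 fits only Nate (and all 6 values in {4, 5, 7, 8, 9, 10} must be used), so Nate = 9.
Bob and Mona share exactly the 2 values {4, 7}; by pigeonhole those values go to them, so strike 4, 7 from Erin, Jack, Dave.
So 5 goes to Dave.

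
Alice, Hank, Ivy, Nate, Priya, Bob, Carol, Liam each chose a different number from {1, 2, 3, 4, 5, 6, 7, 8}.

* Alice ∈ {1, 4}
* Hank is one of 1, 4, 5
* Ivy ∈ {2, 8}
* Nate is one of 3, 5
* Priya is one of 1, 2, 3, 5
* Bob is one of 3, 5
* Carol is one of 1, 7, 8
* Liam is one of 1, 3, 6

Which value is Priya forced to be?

2

The 8 variables draw from only 8 values {1, 2, 3, 4, 5, 6, 7, 8}, so each is used; only Liam can be 6, hence Liam = 6.
The 7 still-open variables together cover exactly {1, 2, 3, 4, 5, 7, 8} — 7 values for 7 variables — and 7 appears only in Carol's list, so Carol = 7.
The 6 still-open variables together cover exactly {1, 2, 3, 4, 5, 8} — 6 values for 6 variables — and 8 appears only in Ivy's list, so Ivy = 8.
The 5 still-open variables together cover exactly {1, 2, 3, 4, 5} — 5 values for 5 variables — and 2 appears only in Priya's list, so Priya = 2.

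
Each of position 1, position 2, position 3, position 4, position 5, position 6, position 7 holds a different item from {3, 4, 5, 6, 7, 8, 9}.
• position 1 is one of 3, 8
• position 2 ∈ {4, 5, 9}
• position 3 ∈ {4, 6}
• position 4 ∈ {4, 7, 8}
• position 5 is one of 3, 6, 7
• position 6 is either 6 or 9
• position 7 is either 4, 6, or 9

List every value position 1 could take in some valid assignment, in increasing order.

3, 8

The 7 variables together cover exactly {3, 4, 5, 6, 7, 8, 9} — 7 values for 7 variables — and 5 appears only in position 2's list, so position 2 = 5.
position 3, position 6, position 7 between them cover only {4, 6, 9} — a naked triple. Remove those values from position 4, position 5.
No further eliminations apply; position 1 can still be any of 3, 8.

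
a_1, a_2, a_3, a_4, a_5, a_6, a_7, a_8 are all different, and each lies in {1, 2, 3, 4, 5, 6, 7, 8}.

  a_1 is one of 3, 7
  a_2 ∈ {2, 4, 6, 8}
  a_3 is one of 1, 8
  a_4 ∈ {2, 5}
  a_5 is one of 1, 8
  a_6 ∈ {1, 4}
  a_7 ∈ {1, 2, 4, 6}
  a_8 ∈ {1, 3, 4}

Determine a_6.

The 8 variables draw from only 8 values {1, 2, 3, 4, 5, 6, 7, 8}, so each is used; only a_4 can be 5, hence a_4 = 5.
Among the 7 still-open variables, 7 fits only a_1 (and all 7 values in {1, 2, 3, 4, 6, 7, 8} must be used), so a_1 = 7.
Among the 6 still-open variables, 3 fits only a_8 (and all 6 values in {1, 2, 3, 4, 6, 8} must be used), so a_8 = 3.
The 2 variables a_3 and a_5 are confined to {1, 8}, which locks those values in; drop them from a_2, a_6, a_7.
So a_6 = 4.

4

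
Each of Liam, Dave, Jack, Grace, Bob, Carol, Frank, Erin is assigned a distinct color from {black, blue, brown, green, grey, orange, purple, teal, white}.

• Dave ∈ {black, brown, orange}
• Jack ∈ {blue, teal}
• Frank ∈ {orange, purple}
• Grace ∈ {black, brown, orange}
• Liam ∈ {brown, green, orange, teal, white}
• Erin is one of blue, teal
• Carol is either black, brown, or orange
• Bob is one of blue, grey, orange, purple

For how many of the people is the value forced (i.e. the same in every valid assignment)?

2

Jack and Erin share exactly the 2 values {blue, teal}; by pigeonhole those values go to them, so strike blue, teal from Liam, Bob.
Dave, Grace, Carol between them cover only {black, brown, orange} — a naked triple. Remove those values from Liam, Bob, Frank.
Frank must be purple (only option left). So Bob can't be purple.
Bob must be grey (only option left).
Determined: Bob=grey, Frank=purple. The other people each still have more than one consistent value. That makes 2.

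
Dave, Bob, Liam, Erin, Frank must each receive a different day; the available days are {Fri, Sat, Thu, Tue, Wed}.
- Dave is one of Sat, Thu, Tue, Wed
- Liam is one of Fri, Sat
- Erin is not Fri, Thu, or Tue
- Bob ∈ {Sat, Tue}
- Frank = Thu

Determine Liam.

Fri

Frank has just one choice, so Frank = Thu. So Dave can't be Thu.
Among the 4 still-open variables, Fri fits only Liam (and all 4 values in {Fri, Sat, Tue, Wed} must be used), so Liam = Fri.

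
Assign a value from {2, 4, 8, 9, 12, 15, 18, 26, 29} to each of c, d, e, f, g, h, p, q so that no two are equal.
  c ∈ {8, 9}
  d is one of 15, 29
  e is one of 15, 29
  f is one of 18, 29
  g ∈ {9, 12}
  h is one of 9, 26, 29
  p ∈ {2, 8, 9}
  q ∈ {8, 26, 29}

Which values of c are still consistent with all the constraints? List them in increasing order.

The 8 variables together cover exactly {2, 8, 9, 12, 15, 18, 26, 29} — 8 values for 8 variables — and 2 appears only in p's list, so p = 2.
Among the 7 still-open variables, 12 fits only g (and all 7 values in {8, 9, 12, 15, 18, 26, 29} must be used), so g = 12.
Among the 6 still-open variables, 18 fits only f (and all 6 values in {8, 9, 15, 18, 26, 29} must be used), so f = 18.
The 2 variables d and e are confined to {15, 29}, which locks those values in; drop them from h, q.
No further eliminations apply; c can still be any of 8, 9.

8, 9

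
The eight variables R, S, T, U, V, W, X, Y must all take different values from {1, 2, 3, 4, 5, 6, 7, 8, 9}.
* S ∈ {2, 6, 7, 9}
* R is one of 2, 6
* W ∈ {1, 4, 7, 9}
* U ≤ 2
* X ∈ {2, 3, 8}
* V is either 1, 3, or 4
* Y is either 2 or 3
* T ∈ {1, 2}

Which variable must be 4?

The 8 variables together cover exactly {1, 2, 3, 4, 6, 7, 8, 9} — 8 values for 8 variables — and 8 appears only in X's list, so X = 8.
The 2 variables T and U are confined to {1, 2}, which locks those values in; drop them from R, S, V, W, Y.
R has just one choice, so R = 6. Strike 6 from S.
That leaves Y = 3. Eliminate 3 elsewhere: V.
So 4 goes to V.

V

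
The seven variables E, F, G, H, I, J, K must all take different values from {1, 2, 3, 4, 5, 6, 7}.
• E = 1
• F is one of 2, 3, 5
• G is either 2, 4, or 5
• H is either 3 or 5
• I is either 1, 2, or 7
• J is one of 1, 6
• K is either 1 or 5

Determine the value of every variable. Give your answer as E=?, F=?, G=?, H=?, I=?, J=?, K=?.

E=1, F=2, G=4, H=3, I=7, J=6, K=5

E has just one choice, so E = 1. So I, J, K can't be 1.
J's domain is down to {6}, so J = 6.
K has just one choice, so K = 5. Strike 5 from F, G, H.
H's domain is down to {3}, so H = 3. So F can't be 3.
That leaves F = 2. Remove 2 from G, I.
G has just one choice, so G = 4.
That leaves I = 7.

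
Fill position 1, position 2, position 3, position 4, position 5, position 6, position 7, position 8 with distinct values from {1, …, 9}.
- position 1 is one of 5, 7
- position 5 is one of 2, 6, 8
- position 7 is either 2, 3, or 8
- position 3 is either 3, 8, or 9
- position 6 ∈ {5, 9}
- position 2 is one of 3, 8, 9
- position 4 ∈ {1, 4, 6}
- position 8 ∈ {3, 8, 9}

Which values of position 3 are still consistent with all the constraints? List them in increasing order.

position 2, position 3, position 8 between them cover only {3, 8, 9} — a naked triple. Remove those values from position 5, position 6, position 7.
position 6 has just one choice, so position 6 = 5. So position 1 can't be 5.
That leaves position 7 = 2. Strike 2 from position 5.
That leaves position 1 = 7.
position 5 must be 6 (only option left). Remove 6 from position 4.
No further eliminations apply; position 3 can still be any of 3, 8, 9.

3, 8, 9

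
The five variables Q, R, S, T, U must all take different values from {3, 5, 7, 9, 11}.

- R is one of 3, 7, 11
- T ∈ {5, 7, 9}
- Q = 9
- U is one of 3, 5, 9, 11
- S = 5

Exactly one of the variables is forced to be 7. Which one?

Q must be 9 (only option left). So T, U can't be 9.
S's domain is down to {5}, so S = 5. Remove 5 from T, U.
So 7 goes to T.

T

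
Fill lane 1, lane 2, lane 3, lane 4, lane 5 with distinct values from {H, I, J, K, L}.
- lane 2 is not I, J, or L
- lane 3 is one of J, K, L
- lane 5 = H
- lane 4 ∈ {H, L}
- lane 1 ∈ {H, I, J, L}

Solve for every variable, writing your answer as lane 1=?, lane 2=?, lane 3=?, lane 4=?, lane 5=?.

lane 1=I, lane 2=K, lane 3=J, lane 4=L, lane 5=H

lane 5's domain is down to {H}, so lane 5 = H. So lane 1, lane 2, lane 4 can't be H.
lane 2's domain is down to {K}, so lane 2 = K. So lane 3 can't be K.
lane 4's domain is down to {L}, so lane 4 = L. So lane 1, lane 3 can't be L.
lane 3 has just one choice, so lane 3 = J. Strike J from lane 1.
lane 1 has just one choice, so lane 1 = I.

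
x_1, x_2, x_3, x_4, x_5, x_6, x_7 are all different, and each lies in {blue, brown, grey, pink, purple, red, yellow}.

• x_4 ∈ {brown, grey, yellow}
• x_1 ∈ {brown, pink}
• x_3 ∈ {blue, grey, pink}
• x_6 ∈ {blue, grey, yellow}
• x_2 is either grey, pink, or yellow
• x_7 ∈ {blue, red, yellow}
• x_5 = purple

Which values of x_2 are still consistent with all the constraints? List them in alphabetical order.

grey, pink, yellow

x_5 must be purple (only option left).
The 6 still-open variables together cover exactly {blue, brown, grey, pink, red, yellow} — 6 values for 6 variables — and red appears only in x_7's list, so x_7 = red.
No further eliminations apply; x_2 can still be any of grey, pink, yellow.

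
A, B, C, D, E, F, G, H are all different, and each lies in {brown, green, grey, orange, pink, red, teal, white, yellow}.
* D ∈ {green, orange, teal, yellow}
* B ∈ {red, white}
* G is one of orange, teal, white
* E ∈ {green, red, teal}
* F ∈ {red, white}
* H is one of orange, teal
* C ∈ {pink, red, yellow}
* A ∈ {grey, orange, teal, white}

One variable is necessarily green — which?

The 8 variables together cover exactly {green, grey, orange, pink, red, teal, white, yellow} — 8 values for 8 variables — and grey appears only in A's list, so A = grey.
The 7 still-open variables draw from only 7 values {green, orange, pink, red, teal, white, yellow}, so each is used; only C can be pink, hence C = pink.
The 6 still-open variables together cover exactly {green, orange, red, teal, white, yellow} — 6 values for 6 variables — and yellow appears only in D's list, so D = yellow.
The 5 still-open variables draw from only 5 values {green, orange, red, teal, white}, so each is used; only E can be green, hence E = green.

E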